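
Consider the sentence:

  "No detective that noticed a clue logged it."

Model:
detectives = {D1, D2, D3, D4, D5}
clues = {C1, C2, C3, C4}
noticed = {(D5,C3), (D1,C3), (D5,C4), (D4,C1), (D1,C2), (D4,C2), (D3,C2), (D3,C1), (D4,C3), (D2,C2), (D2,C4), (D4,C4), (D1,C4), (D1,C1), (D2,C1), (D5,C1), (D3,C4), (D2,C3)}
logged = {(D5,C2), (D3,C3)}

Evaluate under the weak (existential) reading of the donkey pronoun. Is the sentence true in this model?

"it" takes "a clue" as antecedent — a donkey pronoun bound across the clause boundary.
Truth condition: for no (d,c) with noticed(d,c) does logged(d,c) hold.
Restrictor pairs — does the scope hold? (D1,C1):fails  (D1,C2):fails  (D1,C3):fails  (D1,C4):fails  (D2,C1):fails  (D2,C2):fails  (D2,C3):fails  (D2,C4):fails  (D3,C1):fails  (D3,C2):fails  (D3,C4):fails  (D4,C1):fails  (D4,C2):fails  (D4,C3):fails  (D4,C4):fails  (D5,C1):fails  (D5,C3):fails  (D5,C4):fails
Scope holds for no restrictor pair, so the sentence is true.

True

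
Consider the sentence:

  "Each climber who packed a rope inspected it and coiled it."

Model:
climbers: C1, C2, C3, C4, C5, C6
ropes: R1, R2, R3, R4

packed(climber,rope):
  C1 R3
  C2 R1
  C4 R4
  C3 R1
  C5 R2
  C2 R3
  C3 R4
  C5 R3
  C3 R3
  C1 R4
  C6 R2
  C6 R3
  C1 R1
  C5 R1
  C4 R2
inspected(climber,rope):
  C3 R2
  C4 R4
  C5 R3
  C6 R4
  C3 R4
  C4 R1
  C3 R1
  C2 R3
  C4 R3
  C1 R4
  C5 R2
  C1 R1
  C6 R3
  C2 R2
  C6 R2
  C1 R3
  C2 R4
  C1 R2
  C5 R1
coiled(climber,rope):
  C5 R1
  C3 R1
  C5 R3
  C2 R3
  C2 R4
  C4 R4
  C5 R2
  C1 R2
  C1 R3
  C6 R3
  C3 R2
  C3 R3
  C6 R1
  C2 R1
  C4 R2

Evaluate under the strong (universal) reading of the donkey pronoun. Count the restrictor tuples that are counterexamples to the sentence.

7

"it" takes "a rope" as antecedent — a donkey pronoun bound across the clause boundary.
Strong reading: for every (c,r) with packed(c,r), inspected(c,r) ∧ coiled(c,r).
Restrictor pairs: (C1,R1) ✗  (C1,R3) ✓  (C1,R4) ✗  (C2,R1) ✗  (C2,R3) ✓  (C3,R1) ✓  (C3,R3) ✗  (C3,R4) ✗  (C4,R2) ✗  (C4,R4) ✓  (C5,R1) ✓  (C5,R2) ✓  (C5,R3) ✓  (C6,R2) ✗  (C6,R3) ✓
Counterexamples (restrictor pairs failing the scope): 7.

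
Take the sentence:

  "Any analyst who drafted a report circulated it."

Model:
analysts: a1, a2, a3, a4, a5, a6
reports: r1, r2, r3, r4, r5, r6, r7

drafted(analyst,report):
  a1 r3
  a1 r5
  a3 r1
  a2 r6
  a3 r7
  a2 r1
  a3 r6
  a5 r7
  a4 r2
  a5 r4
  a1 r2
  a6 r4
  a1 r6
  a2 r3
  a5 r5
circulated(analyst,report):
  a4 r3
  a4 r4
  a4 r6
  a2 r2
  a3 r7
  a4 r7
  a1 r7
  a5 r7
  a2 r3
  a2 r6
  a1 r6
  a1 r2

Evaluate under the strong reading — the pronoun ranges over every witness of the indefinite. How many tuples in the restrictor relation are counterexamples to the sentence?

"it" takes "a report" as antecedent — a donkey pronoun bound across the clause boundary.
Strong reading: for every (a,r) with drafted(a,r), circulated(a,r).
Restrictor pairs: (a1,r2) ✓  (a1,r3) ✗  (a1,r5) ✗  (a1,r6) ✓  (a2,r1) ✗  (a2,r3) ✓  (a2,r6) ✓  (a3,r1) ✗  (a3,r6) ✗  (a3,r7) ✓  (a4,r2) ✗  (a5,r4) ✗  (a5,r5) ✗  (a5,r7) ✓  (a6,r4) ✗
Counterexamples (restrictor pairs failing the scope): 9.

9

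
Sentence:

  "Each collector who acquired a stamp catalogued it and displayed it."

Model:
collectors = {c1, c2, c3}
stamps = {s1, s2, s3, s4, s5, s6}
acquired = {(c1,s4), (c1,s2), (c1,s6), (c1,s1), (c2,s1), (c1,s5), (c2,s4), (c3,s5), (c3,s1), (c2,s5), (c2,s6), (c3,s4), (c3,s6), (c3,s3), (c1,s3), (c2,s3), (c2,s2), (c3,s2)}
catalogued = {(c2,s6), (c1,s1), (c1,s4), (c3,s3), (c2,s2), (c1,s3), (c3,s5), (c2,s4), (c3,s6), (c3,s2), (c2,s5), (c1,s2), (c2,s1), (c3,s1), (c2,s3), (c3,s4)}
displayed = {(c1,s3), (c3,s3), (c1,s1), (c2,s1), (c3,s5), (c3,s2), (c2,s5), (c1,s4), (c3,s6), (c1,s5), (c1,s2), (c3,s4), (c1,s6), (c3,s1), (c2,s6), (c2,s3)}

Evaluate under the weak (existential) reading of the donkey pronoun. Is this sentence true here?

True

"it" takes "a stamp" as antecedent — a donkey pronoun bound across the clause boundary.
Weak reading: every collector c with some acquired-stamp has at least one acquired-stamp s such that catalogued(c,s) ∧ displayed(c,s).
Per collector: c1:✓  c2:✓  c3:✓
Every collector in the restrictor has a witness.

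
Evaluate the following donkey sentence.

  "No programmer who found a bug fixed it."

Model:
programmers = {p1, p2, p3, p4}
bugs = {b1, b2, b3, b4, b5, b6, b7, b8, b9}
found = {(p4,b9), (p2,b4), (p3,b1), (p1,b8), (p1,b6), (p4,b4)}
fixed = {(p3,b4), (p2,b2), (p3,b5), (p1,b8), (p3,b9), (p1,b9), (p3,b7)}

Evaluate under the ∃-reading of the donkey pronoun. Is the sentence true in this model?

False

"it" takes "a bug" as antecedent — a donkey pronoun bound across the clause boundary.
Truth condition: for no (p,b) with found(p,b) does fixed(p,b) hold.
Restrictor pairs — does the scope hold? (p1,b6):fails  (p1,b8):holds  (p2,b4):fails  (p3,b1):fails  (p4,b4):fails  (p4,b9):fails
Scope holds for 1 pair(s), so the sentence is false.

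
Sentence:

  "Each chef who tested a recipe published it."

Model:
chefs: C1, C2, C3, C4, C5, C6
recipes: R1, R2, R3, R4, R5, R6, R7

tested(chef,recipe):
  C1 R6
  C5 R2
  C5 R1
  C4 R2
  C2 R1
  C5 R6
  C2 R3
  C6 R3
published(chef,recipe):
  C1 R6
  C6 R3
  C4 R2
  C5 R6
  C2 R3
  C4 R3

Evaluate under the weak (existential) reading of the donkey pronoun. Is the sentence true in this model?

True

"it" takes "a recipe" as antecedent — a donkey pronoun bound across the clause boundary.
Weak reading: every chef c with some tested-recipe has at least one tested-recipe r such that published(c,r).
Per chef: C1:✓  C2:✓  C4:✓  C5:✓  C6:✓
Every chef in the restrictor has a witness.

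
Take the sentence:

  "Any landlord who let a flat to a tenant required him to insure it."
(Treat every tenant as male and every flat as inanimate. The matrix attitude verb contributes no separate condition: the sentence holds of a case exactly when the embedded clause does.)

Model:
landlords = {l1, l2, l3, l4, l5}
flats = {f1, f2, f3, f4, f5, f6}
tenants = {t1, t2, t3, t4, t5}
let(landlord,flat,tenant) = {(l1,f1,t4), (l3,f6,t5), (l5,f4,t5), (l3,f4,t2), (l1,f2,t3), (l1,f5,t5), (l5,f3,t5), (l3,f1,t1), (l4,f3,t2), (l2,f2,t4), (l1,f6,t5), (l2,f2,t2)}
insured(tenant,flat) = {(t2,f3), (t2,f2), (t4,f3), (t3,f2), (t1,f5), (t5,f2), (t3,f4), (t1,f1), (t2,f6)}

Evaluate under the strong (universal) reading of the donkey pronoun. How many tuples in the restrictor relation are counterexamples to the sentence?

8

"him" takes "a tenant" as antecedent and "it" takes "a flat"; both are donkey pronouns co-varying with the restrictor.
Strong reading: for every (l,f,t) with let(l,f,t), insured(t,f).
Restrictor triples: (l1,f1,t4)→insured(t4,f1) ✗  (l1,f2,t3)→insured(t3,f2) ✓  (l1,f5,t5)→insured(t5,f5) ✗  (l1,f6,t5)→insured(t5,f6) ✗  (l2,f2,t2)→insured(t2,f2) ✓  (l2,f2,t4)→insured(t4,f2) ✗  (l3,f1,t1)→insured(t1,f1) ✓  (l3,f4,t2)→insured(t2,f4) ✗  (l3,f6,t5)→insured(t5,f6) ✗  (l4,f3,t2)→insured(t2,f3) ✓  (l5,f3,t5)→insured(t5,f3) ✗  (l5,f4,t5)→insured(t5,f4) ✗
Counterexamples (restrictor triples failing the scope): 8.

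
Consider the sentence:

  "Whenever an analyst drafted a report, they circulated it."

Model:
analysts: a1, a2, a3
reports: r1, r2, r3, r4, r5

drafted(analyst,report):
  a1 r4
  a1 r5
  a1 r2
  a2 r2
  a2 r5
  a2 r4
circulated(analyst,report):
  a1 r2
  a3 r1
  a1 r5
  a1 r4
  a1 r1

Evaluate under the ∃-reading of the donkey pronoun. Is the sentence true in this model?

False

"it" takes "a report" as antecedent — a donkey pronoun bound across the clause boundary.
Weak reading: every analyst a with some drafted-report has at least one drafted-report r such that circulated(a,r).
Per analyst: a1:✓  a2:✗
a2 has no witness among its drafted-reports.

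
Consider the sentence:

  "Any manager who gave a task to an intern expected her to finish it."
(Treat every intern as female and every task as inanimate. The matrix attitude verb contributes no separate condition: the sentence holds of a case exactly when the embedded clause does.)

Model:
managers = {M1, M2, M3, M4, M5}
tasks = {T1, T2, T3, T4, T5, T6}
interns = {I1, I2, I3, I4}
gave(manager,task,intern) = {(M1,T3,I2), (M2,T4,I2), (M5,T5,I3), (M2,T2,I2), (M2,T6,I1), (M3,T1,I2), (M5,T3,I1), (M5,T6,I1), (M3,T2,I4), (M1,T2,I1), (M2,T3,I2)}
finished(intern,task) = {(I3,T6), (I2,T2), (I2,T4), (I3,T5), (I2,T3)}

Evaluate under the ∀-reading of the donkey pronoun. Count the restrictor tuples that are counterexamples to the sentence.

6

"her" takes "an intern" as antecedent and "it" takes "a task"; both are donkey pronouns co-varying with the restrictor.
Strong reading: for every (m,t,i) with gave(m,t,i), finished(i,t).
Restrictor triples: (M1,T2,I1)→finished(I1,T2) ✗  (M1,T3,I2)→finished(I2,T3) ✓  (M2,T2,I2)→finished(I2,T2) ✓  (M2,T3,I2)→finished(I2,T3) ✓  (M2,T4,I2)→finished(I2,T4) ✓  (M2,T6,I1)→finished(I1,T6) ✗  (M3,T1,I2)→finished(I2,T1) ✗  (M3,T2,I4)→finished(I4,T2) ✗  (M5,T3,I1)→finished(I1,T3) ✗  (M5,T5,I3)→finished(I3,T5) ✓  (M5,T6,I1)→finished(I1,T6) ✗
Counterexamples (restrictor triples failing the scope): 6.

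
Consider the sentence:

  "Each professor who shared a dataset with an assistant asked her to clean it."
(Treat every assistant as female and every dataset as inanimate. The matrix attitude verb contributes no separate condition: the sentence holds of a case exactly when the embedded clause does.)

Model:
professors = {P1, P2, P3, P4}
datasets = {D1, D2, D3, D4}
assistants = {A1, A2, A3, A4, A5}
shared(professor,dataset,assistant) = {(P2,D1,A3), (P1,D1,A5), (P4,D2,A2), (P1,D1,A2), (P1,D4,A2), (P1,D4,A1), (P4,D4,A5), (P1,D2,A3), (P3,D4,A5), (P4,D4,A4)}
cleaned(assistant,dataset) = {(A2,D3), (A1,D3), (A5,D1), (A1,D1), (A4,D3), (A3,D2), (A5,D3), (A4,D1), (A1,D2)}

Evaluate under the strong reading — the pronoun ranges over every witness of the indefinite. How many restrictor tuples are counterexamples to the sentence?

8

"her" takes "an assistant" as antecedent and "it" takes "a dataset"; both are donkey pronouns co-varying with the restrictor.
Strong reading: for every (p,d,a) with shared(p,d,a), cleaned(a,d).
Restrictor triples: (P1,D1,A2)→cleaned(A2,D1) ✗  (P1,D1,A5)→cleaned(A5,D1) ✓  (P1,D2,A3)→cleaned(A3,D2) ✓  (P1,D4,A1)→cleaned(A1,D4) ✗  (P1,D4,A2)→cleaned(A2,D4) ✗  (P2,D1,A3)→cleaned(A3,D1) ✗  (P3,D4,A5)→cleaned(A5,D4) ✗  (P4,D2,A2)→cleaned(A2,D2) ✗  (P4,D4,A4)→cleaned(A4,D4) ✗  (P4,D4,A5)→cleaned(A5,D4) ✗
Counterexamples (restrictor triples failing the scope): 8.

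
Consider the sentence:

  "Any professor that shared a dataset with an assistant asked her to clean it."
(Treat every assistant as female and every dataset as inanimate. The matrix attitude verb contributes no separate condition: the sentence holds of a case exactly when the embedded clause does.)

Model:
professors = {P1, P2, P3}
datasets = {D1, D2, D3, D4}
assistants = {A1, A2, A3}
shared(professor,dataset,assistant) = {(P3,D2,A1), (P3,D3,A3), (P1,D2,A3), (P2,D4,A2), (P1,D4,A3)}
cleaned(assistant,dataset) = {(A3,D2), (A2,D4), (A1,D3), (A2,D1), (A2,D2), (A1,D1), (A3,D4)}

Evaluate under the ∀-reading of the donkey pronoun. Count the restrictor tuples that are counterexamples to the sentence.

"her" takes "an assistant" as antecedent and "it" takes "a dataset"; both are donkey pronouns co-varying with the restrictor.
Strong reading: for every (p,d,a) with shared(p,d,a), cleaned(a,d).
Restrictor triples: (P1,D2,A3)→cleaned(A3,D2) ✓  (P1,D4,A3)→cleaned(A3,D4) ✓  (P2,D4,A2)→cleaned(A2,D4) ✓  (P3,D2,A1)→cleaned(A1,D2) ✗  (P3,D3,A3)→cleaned(A3,D3) ✗
Counterexamples (restrictor triples failing the scope): 2.

2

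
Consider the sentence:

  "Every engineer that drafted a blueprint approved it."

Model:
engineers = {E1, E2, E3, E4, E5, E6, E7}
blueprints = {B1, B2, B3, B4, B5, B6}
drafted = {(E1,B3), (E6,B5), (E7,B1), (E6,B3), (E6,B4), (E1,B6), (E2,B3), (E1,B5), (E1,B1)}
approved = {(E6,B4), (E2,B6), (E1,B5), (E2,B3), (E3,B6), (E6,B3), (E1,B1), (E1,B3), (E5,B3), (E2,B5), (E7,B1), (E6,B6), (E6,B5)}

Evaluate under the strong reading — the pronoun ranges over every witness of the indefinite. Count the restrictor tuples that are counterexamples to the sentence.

1

"it" takes "a blueprint" as antecedent — a donkey pronoun bound across the clause boundary.
Strong reading: for every (e,b) with drafted(e,b), approved(e,b).
Restrictor pairs: (E1,B1) ✓  (E1,B3) ✓  (E1,B5) ✓  (E1,B6) ✗  (E2,B3) ✓  (E6,B3) ✓  (E6,B4) ✓  (E6,B5) ✓  (E7,B1) ✓
Counterexamples (restrictor pairs failing the scope): 1.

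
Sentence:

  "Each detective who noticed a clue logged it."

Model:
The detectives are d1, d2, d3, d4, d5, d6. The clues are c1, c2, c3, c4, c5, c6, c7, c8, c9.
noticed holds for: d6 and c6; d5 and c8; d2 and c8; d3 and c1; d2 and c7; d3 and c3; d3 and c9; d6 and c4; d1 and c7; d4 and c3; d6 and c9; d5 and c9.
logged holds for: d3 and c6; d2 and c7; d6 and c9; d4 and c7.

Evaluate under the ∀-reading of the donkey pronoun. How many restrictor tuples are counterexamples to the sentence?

"it" takes "a clue" as antecedent — a donkey pronoun bound across the clause boundary.
Strong reading: for every (d,c) with noticed(d,c), logged(d,c).
Restrictor pairs: (d1,c7) ✗  (d2,c7) ✓  (d2,c8) ✗  (d3,c1) ✗  (d3,c3) ✗  (d3,c9) ✗  (d4,c3) ✗  (d5,c8) ✗  (d5,c9) ✗  (d6,c4) ✗  (d6,c6) ✗  (d6,c9) ✓
Counterexamples (restrictor pairs failing the scope): 10.

10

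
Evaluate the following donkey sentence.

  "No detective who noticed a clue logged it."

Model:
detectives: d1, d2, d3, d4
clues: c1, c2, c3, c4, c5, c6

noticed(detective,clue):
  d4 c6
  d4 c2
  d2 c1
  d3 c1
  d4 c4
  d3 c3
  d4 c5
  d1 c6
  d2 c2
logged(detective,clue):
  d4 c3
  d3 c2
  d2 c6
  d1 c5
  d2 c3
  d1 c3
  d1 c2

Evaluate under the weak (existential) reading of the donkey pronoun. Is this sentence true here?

"it" takes "a clue" as antecedent — a donkey pronoun bound across the clause boundary.
Truth condition: for no (d,c) with noticed(d,c) does logged(d,c) hold.
Restrictor pairs — does the scope hold? (d1,c6):fails  (d2,c1):fails  (d2,c2):fails  (d3,c1):fails  (d3,c3):fails  (d4,c2):fails  (d4,c4):fails  (d4,c5):fails  (d4,c6):fails
Scope holds for no restrictor pair, so the sentence is true.

True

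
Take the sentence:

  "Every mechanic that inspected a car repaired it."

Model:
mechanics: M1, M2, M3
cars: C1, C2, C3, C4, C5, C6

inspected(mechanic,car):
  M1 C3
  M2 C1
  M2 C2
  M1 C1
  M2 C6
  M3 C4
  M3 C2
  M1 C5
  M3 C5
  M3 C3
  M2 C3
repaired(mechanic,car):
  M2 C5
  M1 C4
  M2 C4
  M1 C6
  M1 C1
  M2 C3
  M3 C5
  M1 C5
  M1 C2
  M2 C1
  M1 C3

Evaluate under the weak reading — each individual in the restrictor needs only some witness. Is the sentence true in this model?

True

"it" takes "a car" as antecedent — a donkey pronoun bound across the clause boundary.
Weak reading: every mechanic m with some inspected-car has at least one inspected-car c such that repaired(m,c).
Per mechanic: M1:✓  M2:✓  M3:✓
Every mechanic in the restrictor has a witness.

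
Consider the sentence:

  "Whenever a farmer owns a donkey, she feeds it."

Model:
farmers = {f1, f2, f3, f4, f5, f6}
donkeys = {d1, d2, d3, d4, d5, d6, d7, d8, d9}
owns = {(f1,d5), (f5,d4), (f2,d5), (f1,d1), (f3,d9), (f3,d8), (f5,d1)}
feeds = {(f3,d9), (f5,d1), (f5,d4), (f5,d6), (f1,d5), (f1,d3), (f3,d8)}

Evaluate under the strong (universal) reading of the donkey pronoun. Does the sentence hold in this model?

"it" takes "a donkey" as antecedent — a donkey pronoun bound across the clause boundary.
Strong reading: for every (f,d) with owns(f,d), feeds(f,d).
Restrictor pairs: (f1,d1) ✗  (f1,d5) ✓  (f2,d5) ✗  (f3,d8) ✓  (f3,d9) ✓  (f5,d1) ✓  (f5,d4) ✓
Counterexample: (f1,d1) is in owns but fails the scope.

False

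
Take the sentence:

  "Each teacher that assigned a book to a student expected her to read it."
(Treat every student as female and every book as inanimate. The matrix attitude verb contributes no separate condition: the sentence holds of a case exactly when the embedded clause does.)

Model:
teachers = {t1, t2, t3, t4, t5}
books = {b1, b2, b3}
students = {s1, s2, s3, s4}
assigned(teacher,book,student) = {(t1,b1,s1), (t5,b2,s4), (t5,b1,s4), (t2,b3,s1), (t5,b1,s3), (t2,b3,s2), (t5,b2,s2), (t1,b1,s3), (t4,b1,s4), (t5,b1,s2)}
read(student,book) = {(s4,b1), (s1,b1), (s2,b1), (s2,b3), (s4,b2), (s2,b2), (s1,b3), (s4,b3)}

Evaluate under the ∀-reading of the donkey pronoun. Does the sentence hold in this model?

"her" takes "a student" as antecedent and "it" takes "a book"; both are donkey pronouns co-varying with the restrictor.
Strong reading: for every (t,b,s) with assigned(t,b,s), read(s,b).
Restrictor triples: (t1,b1,s1)→read(s1,b1) ✓  (t1,b1,s3)→read(s3,b1) ✗  (t2,b3,s1)→read(s1,b3) ✓  (t2,b3,s2)→read(s2,b3) ✓  (t4,b1,s4)→read(s4,b1) ✓  (t5,b1,s2)→read(s2,b1) ✓  (t5,b1,s3)→read(s3,b1) ✗  (t5,b1,s4)→read(s4,b1) ✓  (t5,b2,s2)→read(s2,b2) ✓  (t5,b2,s4)→read(s4,b2) ✓
Counterexample: (t1,b1,s3) — read(s3,b1) does not hold.

False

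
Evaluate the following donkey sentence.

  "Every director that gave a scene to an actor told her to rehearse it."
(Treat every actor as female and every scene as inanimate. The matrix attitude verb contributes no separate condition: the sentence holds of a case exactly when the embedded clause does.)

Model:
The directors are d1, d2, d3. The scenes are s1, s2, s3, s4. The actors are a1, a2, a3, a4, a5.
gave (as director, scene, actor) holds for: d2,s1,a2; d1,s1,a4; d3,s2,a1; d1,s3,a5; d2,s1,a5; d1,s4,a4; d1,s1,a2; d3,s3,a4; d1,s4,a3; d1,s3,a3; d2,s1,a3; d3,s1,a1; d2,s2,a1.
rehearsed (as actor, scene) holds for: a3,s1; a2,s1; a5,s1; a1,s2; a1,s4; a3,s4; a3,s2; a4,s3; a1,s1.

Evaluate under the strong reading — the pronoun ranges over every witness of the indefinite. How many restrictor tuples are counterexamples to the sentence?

"her" takes "an actor" as antecedent and "it" takes "a scene"; both are donkey pronouns co-varying with the restrictor.
Strong reading: for every (d,s,a) with gave(d,s,a), rehearsed(a,s).
Restrictor triples: (d1,s1,a2)→rehearsed(a2,s1) ✓  (d1,s1,a4)→rehearsed(a4,s1) ✗  (d1,s3,a3)→rehearsed(a3,s3) ✗  (d1,s3,a5)→rehearsed(a5,s3) ✗  (d1,s4,a3)→rehearsed(a3,s4) ✓  (d1,s4,a4)→rehearsed(a4,s4) ✗  (d2,s1,a2)→rehearsed(a2,s1) ✓  (d2,s1,a3)→rehearsed(a3,s1) ✓  (d2,s1,a5)→rehearsed(a5,s1) ✓  (d2,s2,a1)→rehearsed(a1,s2) ✓  (d3,s1,a1)→rehearsed(a1,s1) ✓  (d3,s2,a1)→rehearsed(a1,s2) ✓  (d3,s3,a4)→rehearsed(a4,s3) ✓
Counterexamples (restrictor triples failing the scope): 4.

4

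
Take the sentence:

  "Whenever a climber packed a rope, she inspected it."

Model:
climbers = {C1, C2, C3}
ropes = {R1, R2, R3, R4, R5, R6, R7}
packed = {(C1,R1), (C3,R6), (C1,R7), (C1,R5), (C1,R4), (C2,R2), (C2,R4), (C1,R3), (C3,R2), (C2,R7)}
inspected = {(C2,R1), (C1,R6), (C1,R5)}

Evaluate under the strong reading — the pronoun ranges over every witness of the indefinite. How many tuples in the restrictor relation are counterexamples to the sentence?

9

"it" takes "a rope" as antecedent — a donkey pronoun bound across the clause boundary.
Strong reading: for every (c,r) with packed(c,r), inspected(c,r).
Restrictor pairs: (C1,R1) ✗  (C1,R3) ✗  (C1,R4) ✗  (C1,R5) ✓  (C1,R7) ✗  (C2,R2) ✗  (C2,R4) ✗  (C2,R7) ✗  (C3,R2) ✗  (C3,R6) ✗
Counterexamples (restrictor pairs failing the scope): 9.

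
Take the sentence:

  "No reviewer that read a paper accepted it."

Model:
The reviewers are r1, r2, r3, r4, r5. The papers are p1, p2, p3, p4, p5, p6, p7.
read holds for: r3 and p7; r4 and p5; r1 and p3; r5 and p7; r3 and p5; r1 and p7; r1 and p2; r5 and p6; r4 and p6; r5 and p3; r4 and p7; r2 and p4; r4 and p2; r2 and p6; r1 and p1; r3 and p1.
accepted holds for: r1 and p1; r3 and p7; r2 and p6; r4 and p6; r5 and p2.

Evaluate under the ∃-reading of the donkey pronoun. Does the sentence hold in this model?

"it" takes "a paper" as antecedent — a donkey pronoun bound across the clause boundary.
Truth condition: for no (r,p) with read(r,p) does accepted(r,p) hold.
Restrictor pairs — does the scope hold? (r1,p1):holds  (r1,p2):fails  (r1,p3):fails  (r1,p7):fails  (r2,p4):fails  (r2,p6):holds  (r3,p1):fails  (r3,p5):fails  (r3,p7):holds  (r4,p2):fails  (r4,p5):fails  (r4,p6):holds  (r4,p7):fails  (r5,p3):fails  (r5,p6):fails  (r5,p7):fails
Scope holds for 4 pair(s), so the sentence is false.

False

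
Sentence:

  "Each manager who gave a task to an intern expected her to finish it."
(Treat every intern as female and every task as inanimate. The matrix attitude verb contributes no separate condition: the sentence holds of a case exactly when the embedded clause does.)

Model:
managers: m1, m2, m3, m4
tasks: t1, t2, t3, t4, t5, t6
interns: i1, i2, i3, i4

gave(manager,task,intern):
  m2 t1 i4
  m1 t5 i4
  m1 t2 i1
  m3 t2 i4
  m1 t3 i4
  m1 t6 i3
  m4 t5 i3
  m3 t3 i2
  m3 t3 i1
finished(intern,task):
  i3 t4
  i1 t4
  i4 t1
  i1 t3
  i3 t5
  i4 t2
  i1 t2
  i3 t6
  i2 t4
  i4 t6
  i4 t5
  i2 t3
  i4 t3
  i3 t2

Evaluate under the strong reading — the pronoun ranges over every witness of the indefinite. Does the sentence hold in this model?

True

"her" takes "an intern" as antecedent and "it" takes "a task"; both are donkey pronouns co-varying with the restrictor.
Strong reading: for every (m,t,i) with gave(m,t,i), finished(i,t).
Restrictor triples: (m1,t2,i1)→finished(i1,t2) ✓  (m1,t3,i4)→finished(i4,t3) ✓  (m1,t5,i4)→finished(i4,t5) ✓  (m1,t6,i3)→finished(i3,t6) ✓  (m2,t1,i4)→finished(i4,t1) ✓  (m3,t2,i4)→finished(i4,t2) ✓  (m3,t3,i1)→finished(i1,t3) ✓  (m3,t3,i2)→finished(i2,t3) ✓  (m4,t5,i3)→finished(i3,t5) ✓
Every restrictor triple satisfies the scope.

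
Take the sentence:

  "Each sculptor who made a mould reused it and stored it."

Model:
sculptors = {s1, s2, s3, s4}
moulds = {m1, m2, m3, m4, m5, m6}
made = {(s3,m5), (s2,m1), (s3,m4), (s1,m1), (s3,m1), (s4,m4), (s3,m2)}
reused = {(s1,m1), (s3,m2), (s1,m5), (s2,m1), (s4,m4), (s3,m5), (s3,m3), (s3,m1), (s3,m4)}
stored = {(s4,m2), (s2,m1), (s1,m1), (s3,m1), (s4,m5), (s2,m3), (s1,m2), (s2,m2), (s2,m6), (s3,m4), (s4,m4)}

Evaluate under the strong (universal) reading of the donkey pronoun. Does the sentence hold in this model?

"it" takes "a mould" as antecedent — a donkey pronoun bound across the clause boundary.
Strong reading: for every (s,m) with made(s,m), reused(s,m) ∧ stored(s,m).
Restrictor pairs: (s1,m1) ✓  (s2,m1) ✓  (s3,m1) ✓  (s3,m2) ✗  (s3,m4) ✓  (s3,m5) ✗  (s4,m4) ✓
Counterexample: (s3,m2) is in made but fails the scope.

False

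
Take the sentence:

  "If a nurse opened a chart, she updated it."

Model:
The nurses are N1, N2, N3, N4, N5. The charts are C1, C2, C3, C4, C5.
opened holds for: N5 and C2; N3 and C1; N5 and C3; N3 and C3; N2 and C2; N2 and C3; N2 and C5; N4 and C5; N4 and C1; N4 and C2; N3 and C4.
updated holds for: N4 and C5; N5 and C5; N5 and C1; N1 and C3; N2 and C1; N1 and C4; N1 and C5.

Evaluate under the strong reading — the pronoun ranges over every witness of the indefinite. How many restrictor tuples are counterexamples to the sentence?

10

"it" takes "a chart" as antecedent — a donkey pronoun bound across the clause boundary.
Strong reading: for every (n,c) with opened(n,c), updated(n,c).
Restrictor pairs: (N2,C2) ✗  (N2,C3) ✗  (N2,C5) ✗  (N3,C1) ✗  (N3,C3) ✗  (N3,C4) ✗  (N4,C1) ✗  (N4,C2) ✗  (N4,C5) ✓  (N5,C2) ✗  (N5,C3) ✗
Counterexamples (restrictor pairs failing the scope): 10.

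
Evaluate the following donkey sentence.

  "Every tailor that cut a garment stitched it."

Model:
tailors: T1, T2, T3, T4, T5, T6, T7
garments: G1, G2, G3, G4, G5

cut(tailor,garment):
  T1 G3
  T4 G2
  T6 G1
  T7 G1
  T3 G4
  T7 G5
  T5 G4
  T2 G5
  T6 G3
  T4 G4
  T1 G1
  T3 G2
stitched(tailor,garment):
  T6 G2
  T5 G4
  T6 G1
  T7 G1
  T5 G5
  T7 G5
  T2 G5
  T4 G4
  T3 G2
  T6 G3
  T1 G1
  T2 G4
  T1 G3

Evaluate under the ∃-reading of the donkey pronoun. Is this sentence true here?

"it" takes "a garment" as antecedent — a donkey pronoun bound across the clause boundary.
Weak reading: every tailor t with some cut-garment has at least one cut-garment g such that stitched(t,g).
Per tailor: T1:✓  T2:✓  T3:✓  T4:✓  T5:✓  T6:✓  T7:✓
Every tailor in the restrictor has a witness.

True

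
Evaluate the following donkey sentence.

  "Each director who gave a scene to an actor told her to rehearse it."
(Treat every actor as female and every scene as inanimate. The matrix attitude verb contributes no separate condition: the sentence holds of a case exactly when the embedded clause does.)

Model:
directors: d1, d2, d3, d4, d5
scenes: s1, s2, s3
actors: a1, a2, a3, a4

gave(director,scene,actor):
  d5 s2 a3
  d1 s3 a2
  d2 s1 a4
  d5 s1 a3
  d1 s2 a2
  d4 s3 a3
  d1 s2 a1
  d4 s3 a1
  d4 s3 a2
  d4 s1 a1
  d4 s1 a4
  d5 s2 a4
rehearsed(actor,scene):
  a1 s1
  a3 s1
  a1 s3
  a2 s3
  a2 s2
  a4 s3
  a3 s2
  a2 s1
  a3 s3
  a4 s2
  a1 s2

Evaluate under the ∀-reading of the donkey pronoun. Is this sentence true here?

"her" takes "an actor" as antecedent and "it" takes "a scene"; both are donkey pronouns co-varying with the restrictor.
Strong reading: for every (d,s,a) with gave(d,s,a), rehearsed(a,s).
Restrictor triples: (d1,s2,a1)→rehearsed(a1,s2) ✓  (d1,s2,a2)→rehearsed(a2,s2) ✓  (d1,s3,a2)→rehearsed(a2,s3) ✓  (d2,s1,a4)→rehearsed(a4,s1) ✗  (d4,s1,a1)→rehearsed(a1,s1) ✓  (d4,s1,a4)→rehearsed(a4,s1) ✗  (d4,s3,a1)→rehearsed(a1,s3) ✓  (d4,s3,a2)→rehearsed(a2,s3) ✓  (d4,s3,a3)→rehearsed(a3,s3) ✓  (d5,s1,a3)→rehearsed(a3,s1) ✓  (d5,s2,a3)→rehearsed(a3,s2) ✓  (d5,s2,a4)→rehearsed(a4,s2) ✓
Counterexample: (d2,s1,a4) — rehearsed(a4,s1) does not hold.

False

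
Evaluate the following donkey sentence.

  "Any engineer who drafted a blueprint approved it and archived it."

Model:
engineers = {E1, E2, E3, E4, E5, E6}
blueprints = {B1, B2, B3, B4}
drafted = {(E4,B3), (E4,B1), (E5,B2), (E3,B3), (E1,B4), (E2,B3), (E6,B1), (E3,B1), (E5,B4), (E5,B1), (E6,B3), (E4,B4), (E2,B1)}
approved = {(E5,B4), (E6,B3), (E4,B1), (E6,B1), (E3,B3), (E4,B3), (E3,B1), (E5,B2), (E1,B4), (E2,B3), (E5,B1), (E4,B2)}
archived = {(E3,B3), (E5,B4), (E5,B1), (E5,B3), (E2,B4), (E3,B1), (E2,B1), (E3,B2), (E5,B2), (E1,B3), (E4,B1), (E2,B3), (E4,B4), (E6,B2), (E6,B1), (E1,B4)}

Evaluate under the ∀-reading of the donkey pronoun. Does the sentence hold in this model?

"it" takes "a blueprint" as antecedent — a donkey pronoun bound across the clause boundary.
Strong reading: for every (e,b) with drafted(e,b), approved(e,b) ∧ archived(e,b).
Restrictor pairs: (E1,B4) ✓  (E2,B1) ✗  (E2,B3) ✓  (E3,B1) ✓  (E3,B3) ✓  (E4,B1) ✓  (E4,B3) ✗  (E4,B4) ✗  (E5,B1) ✓  (E5,B2) ✓  (E5,B4) ✓  (E6,B1) ✓  (E6,B3) ✗
Counterexample: (E2,B1) is in drafted but fails the scope.

False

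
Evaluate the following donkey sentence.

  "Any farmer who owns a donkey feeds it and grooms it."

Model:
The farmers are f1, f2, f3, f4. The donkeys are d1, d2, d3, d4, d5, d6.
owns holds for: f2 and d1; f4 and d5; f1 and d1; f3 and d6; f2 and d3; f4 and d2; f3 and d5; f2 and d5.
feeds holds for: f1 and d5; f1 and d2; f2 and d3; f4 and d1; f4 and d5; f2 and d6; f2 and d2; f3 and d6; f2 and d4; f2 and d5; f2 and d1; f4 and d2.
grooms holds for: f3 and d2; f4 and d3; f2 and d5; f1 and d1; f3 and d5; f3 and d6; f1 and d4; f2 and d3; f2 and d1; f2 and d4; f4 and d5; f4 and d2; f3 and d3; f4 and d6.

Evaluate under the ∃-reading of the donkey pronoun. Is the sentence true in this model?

"it" takes "a donkey" as antecedent — a donkey pronoun bound across the clause boundary.
Weak reading: every farmer f with some owns-donkey has at least one owns-donkey d such that feeds(f,d) ∧ grooms(f,d).
Per farmer: f1:✗  f2:✓  f3:✓  f4:✓
f1 has no witness among its owns-donkeys.

False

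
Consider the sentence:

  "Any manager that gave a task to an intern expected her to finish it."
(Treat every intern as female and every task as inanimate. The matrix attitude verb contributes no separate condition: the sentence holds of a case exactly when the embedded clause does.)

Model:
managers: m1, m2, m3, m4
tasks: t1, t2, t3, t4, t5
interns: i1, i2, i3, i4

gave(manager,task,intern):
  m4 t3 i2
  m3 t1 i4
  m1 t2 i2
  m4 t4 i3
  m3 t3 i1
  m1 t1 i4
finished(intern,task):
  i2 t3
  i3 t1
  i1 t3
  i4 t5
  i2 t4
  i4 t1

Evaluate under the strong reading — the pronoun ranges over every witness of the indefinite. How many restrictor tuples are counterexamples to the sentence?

"her" takes "an intern" as antecedent and "it" takes "a task"; both are donkey pronouns co-varying with the restrictor.
Strong reading: for every (m,t,i) with gave(m,t,i), finished(i,t).
Restrictor triples: (m1,t1,i4)→finished(i4,t1) ✓  (m1,t2,i2)→finished(i2,t2) ✗  (m3,t1,i4)→finished(i4,t1) ✓  (m3,t3,i1)→finished(i1,t3) ✓  (m4,t3,i2)→finished(i2,t3) ✓  (m4,t4,i3)→finished(i3,t4) ✗
Counterexamples (restrictor triples failing the scope): 2.

2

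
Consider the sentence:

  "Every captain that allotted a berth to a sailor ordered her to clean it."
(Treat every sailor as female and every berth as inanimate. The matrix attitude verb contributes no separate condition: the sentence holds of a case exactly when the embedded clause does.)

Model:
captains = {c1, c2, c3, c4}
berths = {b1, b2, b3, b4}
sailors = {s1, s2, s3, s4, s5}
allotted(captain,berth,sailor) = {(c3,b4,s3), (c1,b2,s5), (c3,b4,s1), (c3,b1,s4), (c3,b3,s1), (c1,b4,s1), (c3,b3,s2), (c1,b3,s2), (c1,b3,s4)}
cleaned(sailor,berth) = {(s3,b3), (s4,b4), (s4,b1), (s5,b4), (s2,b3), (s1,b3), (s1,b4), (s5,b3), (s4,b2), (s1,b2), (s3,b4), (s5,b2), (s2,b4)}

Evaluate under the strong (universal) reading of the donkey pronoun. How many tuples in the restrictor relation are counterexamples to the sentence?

1

"her" takes "a sailor" as antecedent and "it" takes "a berth"; both are donkey pronouns co-varying with the restrictor.
Strong reading: for every (c,b,s) with allotted(c,b,s), cleaned(s,b).
Restrictor triples: (c1,b2,s5)→cleaned(s5,b2) ✓  (c1,b3,s2)→cleaned(s2,b3) ✓  (c1,b3,s4)→cleaned(s4,b3) ✗  (c1,b4,s1)→cleaned(s1,b4) ✓  (c3,b1,s4)→cleaned(s4,b1) ✓  (c3,b3,s1)→cleaned(s1,b3) ✓  (c3,b3,s2)→cleaned(s2,b3) ✓  (c3,b4,s1)→cleaned(s1,b4) ✓  (c3,b4,s3)→cleaned(s3,b4) ✓
Counterexamples (restrictor triples failing the scope): 1.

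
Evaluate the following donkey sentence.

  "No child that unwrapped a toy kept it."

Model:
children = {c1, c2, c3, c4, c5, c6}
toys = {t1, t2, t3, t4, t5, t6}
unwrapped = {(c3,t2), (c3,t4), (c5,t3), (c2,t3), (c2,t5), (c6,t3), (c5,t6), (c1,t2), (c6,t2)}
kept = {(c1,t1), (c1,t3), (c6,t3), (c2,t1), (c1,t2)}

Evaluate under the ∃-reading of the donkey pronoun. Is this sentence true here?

False

"it" takes "a toy" as antecedent — a donkey pronoun bound across the clause boundary.
Truth condition: for no (c,t) with unwrapped(c,t) does kept(c,t) hold.
Restrictor pairs — does the scope hold? (c1,t2):holds  (c2,t3):fails  (c2,t5):fails  (c3,t2):fails  (c3,t4):fails  (c5,t3):fails  (c5,t6):fails  (c6,t2):fails  (c6,t3):holds
Scope holds for 2 pair(s), so the sentence is false.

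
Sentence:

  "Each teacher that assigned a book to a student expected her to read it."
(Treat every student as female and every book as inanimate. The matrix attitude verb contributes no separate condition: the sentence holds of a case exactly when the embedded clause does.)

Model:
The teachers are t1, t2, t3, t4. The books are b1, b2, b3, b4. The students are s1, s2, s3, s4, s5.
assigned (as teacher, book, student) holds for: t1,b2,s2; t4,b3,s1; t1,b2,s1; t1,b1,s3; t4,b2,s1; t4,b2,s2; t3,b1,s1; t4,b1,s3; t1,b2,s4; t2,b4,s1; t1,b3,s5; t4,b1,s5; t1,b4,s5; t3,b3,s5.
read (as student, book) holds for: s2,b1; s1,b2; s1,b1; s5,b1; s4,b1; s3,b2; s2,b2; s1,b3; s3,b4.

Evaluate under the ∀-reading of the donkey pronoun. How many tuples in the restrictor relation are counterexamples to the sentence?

7

"her" takes "a student" as antecedent and "it" takes "a book"; both are donkey pronouns co-varying with the restrictor.
Strong reading: for every (t,b,s) with assigned(t,b,s), read(s,b).
Restrictor triples: (t1,b1,s3)→read(s3,b1) ✗  (t1,b2,s1)→read(s1,b2) ✓  (t1,b2,s2)→read(s2,b2) ✓  (t1,b2,s4)→read(s4,b2) ✗  (t1,b3,s5)→read(s5,b3) ✗  (t1,b4,s5)→read(s5,b4) ✗  (t2,b4,s1)→read(s1,b4) ✗  (t3,b1,s1)→read(s1,b1) ✓  (t3,b3,s5)→read(s5,b3) ✗  (t4,b1,s3)→read(s3,b1) ✗  (t4,b1,s5)→read(s5,b1) ✓  (t4,b2,s1)→read(s1,b2) ✓  (t4,b2,s2)→read(s2,b2) ✓  (t4,b3,s1)→read(s1,b3) ✓
Counterexamples (restrictor triples failing the scope): 7.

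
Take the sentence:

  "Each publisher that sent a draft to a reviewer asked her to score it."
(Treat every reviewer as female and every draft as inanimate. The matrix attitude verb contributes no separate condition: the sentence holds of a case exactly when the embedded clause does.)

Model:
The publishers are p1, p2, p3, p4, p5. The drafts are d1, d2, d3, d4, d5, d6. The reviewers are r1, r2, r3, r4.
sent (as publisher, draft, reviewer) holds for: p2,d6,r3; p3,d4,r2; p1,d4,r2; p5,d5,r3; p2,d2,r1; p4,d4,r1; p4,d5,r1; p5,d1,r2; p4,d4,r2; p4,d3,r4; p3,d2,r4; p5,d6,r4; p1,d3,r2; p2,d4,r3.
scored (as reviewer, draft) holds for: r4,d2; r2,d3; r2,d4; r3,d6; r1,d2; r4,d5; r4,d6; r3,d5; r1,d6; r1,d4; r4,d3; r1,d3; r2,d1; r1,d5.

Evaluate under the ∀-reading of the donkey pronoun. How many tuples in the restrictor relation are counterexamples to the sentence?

"her" takes "a reviewer" as antecedent and "it" takes "a draft"; both are donkey pronouns co-varying with the restrictor.
Strong reading: for every (p,d,r) with sent(p,d,r), scored(r,d).
Restrictor triples: (p1,d3,r2)→scored(r2,d3) ✓  (p1,d4,r2)→scored(r2,d4) ✓  (p2,d2,r1)→scored(r1,d2) ✓  (p2,d4,r3)→scored(r3,d4) ✗  (p2,d6,r3)→scored(r3,d6) ✓  (p3,d2,r4)→scored(r4,d2) ✓  (p3,d4,r2)→scored(r2,d4) ✓  (p4,d3,r4)→scored(r4,d3) ✓  (p4,d4,r1)→scored(r1,d4) ✓  (p4,d4,r2)→scored(r2,d4) ✓  (p4,d5,r1)→scored(r1,d5) ✓  (p5,d1,r2)→scored(r2,d1) ✓  (p5,d5,r3)→scored(r3,d5) ✓  (p5,d6,r4)→scored(r4,d6) ✓
Counterexamples (restrictor triples failing the scope): 1.

1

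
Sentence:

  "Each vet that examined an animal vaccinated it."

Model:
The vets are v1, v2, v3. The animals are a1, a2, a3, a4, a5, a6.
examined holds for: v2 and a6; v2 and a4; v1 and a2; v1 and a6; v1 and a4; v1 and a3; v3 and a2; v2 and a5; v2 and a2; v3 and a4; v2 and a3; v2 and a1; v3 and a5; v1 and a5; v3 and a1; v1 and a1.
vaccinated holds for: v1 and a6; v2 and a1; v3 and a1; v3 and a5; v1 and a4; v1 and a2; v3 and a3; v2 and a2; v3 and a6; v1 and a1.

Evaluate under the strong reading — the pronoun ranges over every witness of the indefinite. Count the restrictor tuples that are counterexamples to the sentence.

8

"it" takes "an animal" as antecedent — a donkey pronoun bound across the clause boundary.
Strong reading: for every (v,a) with examined(v,a), vaccinated(v,a).
Restrictor pairs: (v1,a1) ✓  (v1,a2) ✓  (v1,a3) ✗  (v1,a4) ✓  (v1,a5) ✗  (v1,a6) ✓  (v2,a1) ✓  (v2,a2) ✓  (v2,a3) ✗  (v2,a4) ✗  (v2,a5) ✗  (v2,a6) ✗  (v3,a1) ✓  (v3,a2) ✗  (v3,a4) ✗  (v3,a5) ✓
Counterexamples (restrictor pairs failing the scope): 8.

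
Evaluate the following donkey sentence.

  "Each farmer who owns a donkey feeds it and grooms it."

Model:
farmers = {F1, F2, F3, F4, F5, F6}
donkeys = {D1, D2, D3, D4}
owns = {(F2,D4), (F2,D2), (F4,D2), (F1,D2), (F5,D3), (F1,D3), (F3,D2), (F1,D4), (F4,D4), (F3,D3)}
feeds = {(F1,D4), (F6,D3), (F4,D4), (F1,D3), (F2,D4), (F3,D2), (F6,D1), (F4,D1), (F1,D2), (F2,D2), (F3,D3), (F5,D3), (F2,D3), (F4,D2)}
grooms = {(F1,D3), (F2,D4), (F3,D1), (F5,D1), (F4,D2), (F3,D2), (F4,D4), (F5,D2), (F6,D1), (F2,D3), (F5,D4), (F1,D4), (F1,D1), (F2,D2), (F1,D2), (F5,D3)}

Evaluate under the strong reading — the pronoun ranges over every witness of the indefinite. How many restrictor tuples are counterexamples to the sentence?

1

"it" takes "a donkey" as antecedent — a donkey pronoun bound across the clause boundary.
Strong reading: for every (f,d) with owns(f,d), feeds(f,d) ∧ grooms(f,d).
Restrictor pairs: (F1,D2) ✓  (F1,D3) ✓  (F1,D4) ✓  (F2,D2) ✓  (F2,D4) ✓  (F3,D2) ✓  (F3,D3) ✗  (F4,D2) ✓  (F4,D4) ✓  (F5,D3) ✓
Counterexamples (restrictor pairs failing the scope): 1.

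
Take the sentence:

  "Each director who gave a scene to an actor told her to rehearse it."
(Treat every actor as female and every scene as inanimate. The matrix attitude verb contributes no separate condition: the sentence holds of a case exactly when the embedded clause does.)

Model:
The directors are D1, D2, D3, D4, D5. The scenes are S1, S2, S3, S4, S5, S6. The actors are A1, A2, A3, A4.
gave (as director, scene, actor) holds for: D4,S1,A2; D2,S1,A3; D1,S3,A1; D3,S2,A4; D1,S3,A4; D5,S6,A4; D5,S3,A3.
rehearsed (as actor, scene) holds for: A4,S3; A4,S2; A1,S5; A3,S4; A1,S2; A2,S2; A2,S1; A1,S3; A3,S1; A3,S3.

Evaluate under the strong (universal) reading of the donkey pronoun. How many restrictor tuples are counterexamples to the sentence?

1

"her" takes "an actor" as antecedent and "it" takes "a scene"; both are donkey pronouns co-varying with the restrictor.
Strong reading: for every (d,s,a) with gave(d,s,a), rehearsed(a,s).
Restrictor triples: (D1,S3,A1)→rehearsed(A1,S3) ✓  (D1,S3,A4)→rehearsed(A4,S3) ✓  (D2,S1,A3)→rehearsed(A3,S1) ✓  (D3,S2,A4)→rehearsed(A4,S2) ✓  (D4,S1,A2)→rehearsed(A2,S1) ✓  (D5,S3,A3)→rehearsed(A3,S3) ✓  (D5,S6,A4)→rehearsed(A4,S6) ✗
Counterexamples (restrictor triples failing the scope): 1.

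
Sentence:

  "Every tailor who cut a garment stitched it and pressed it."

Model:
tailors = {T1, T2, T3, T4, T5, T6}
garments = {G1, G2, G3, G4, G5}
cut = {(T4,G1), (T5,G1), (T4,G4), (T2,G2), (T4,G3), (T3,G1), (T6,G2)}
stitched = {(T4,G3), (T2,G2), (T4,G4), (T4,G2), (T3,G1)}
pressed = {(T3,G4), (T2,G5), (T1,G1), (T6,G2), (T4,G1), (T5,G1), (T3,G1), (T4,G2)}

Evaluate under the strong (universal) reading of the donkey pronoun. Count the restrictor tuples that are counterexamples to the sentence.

"it" takes "a garment" as antecedent — a donkey pronoun bound across the clause boundary.
Strong reading: for every (t,g) with cut(t,g), stitched(t,g) ∧ pressed(t,g).
Restrictor pairs: (T2,G2) ✗  (T3,G1) ✓  (T4,G1) ✗  (T4,G3) ✗  (T4,G4) ✗  (T5,G1) ✗  (T6,G2) ✗
Counterexamples (restrictor pairs failing the scope): 6.

6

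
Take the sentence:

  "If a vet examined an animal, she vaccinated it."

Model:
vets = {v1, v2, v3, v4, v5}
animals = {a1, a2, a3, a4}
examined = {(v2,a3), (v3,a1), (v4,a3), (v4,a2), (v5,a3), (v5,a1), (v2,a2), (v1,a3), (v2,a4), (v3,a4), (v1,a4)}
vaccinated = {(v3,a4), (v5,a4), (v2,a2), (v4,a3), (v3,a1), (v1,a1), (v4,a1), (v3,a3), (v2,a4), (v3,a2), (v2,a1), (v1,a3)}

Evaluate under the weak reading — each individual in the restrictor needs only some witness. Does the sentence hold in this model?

False

"it" takes "an animal" as antecedent — a donkey pronoun bound across the clause boundary.
Weak reading: every vet v with some examined-animal has at least one examined-animal a such that vaccinated(v,a).
Per vet: v1:✓  v2:✓  v3:✓  v4:✓  v5:✗
v5 has no witness among its examined-animals.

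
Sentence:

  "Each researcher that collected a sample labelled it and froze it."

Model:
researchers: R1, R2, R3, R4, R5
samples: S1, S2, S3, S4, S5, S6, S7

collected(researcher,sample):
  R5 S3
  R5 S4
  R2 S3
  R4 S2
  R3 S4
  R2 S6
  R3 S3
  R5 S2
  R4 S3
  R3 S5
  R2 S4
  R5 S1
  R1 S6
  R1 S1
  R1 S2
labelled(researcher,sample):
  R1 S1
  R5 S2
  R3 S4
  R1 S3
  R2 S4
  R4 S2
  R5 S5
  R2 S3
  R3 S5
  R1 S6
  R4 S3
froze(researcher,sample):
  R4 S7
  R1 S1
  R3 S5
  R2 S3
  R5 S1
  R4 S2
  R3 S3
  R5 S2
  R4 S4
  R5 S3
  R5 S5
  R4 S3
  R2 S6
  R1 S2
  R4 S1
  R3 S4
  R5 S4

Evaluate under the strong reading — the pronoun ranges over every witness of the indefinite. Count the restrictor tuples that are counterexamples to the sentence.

8

"it" takes "a sample" as antecedent — a donkey pronoun bound across the clause boundary.
Strong reading: for every (r,s) with collected(r,s), labelled(r,s) ∧ froze(r,s).
Restrictor pairs: (R1,S1) ✓  (R1,S2) ✗  (R1,S6) ✗  (R2,S3) ✓  (R2,S4) ✗  (R2,S6) ✗  (R3,S3) ✗  (R3,S4) ✓  (R3,S5) ✓  (R4,S2) ✓  (R4,S3) ✓  (R5,S1) ✗  (R5,S2) ✓  (R5,S3) ✗  (R5,S4) ✗
Counterexamples (restrictor pairs failing the scope): 8.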